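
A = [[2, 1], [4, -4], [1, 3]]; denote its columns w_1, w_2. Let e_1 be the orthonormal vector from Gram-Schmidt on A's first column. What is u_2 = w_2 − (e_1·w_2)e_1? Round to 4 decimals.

u_2 = (2.0476, -1.9048, 3.5238)

w_1 = (2, 4, 1); ‖w_1‖ = 4.5826, so e_1 = (0.4364, 0.8729, 0.2182).
e_1·w_2 = 0.4364·1 + 0.8729·(-4) + 0.2182·3 = -2.4004.
u_2 = w_2 + 2.4004·e_1 = (2.0476, -1.9048, 3.5238).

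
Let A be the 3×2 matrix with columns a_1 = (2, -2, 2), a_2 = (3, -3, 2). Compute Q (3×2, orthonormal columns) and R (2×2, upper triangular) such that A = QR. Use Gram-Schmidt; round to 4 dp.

Q = [[0.5774, 0.4082], [-0.5774, -0.4082], [0.5774, -0.8165]], R = [[3.4641, 4.6188], [0.0000, 0.8165]]

q_1 = a_1/‖a_1‖ = (2, -2, 2)/3.4641 = (0.5774, -0.5774, 0.5774).
r_{12} = q_1·a_2 = 4.6188.
u_2 = a_2 − 4.6188·q_1 = (0.3333, -0.3333, -0.6667).
‖u_2‖ = 0.8165, so q_2 = (0.4082, -0.4082, -0.8165).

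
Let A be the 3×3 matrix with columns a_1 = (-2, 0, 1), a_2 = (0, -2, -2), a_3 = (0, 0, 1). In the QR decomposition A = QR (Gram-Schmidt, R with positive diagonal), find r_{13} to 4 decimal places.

r_{13} = 0.4472

a_1 = (-2, 0, 1); ‖a_1‖ = 2.2361, so q_1 = (-0.8944, 0.0000, 0.4472).
r_{13} = q_1·a_3 = 0.4472.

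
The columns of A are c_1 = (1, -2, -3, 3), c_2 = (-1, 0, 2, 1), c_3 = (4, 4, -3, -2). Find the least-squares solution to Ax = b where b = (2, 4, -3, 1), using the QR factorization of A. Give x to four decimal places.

c_1 = (1, -2, -3, 3); ‖c_1‖ = 4.7958, so q_1 = (0.2085, -0.4170, -0.6255, 0.6255).
q_1·c_2 = 0.2085·(-1) + (-0.4170)·0 + (-0.6255)·2 + 0.6255·1 = -0.8341.
u_2 = c_2 + 0.8341·q_1 = (-0.8261, -0.3478, 1.4783, 1.5217).
‖u_2‖ = 2.3031, so q_2 = (-0.3587, -0.1510, 0.6419, 0.6607).
q_1·c_3 = 0.2085·4 + (-0.4170)·4 + (-0.6255)·(-3) + 0.6255·(-2) = -0.2085; q_2·c_3 = (-0.3587)·4 + (-0.1510)·4 + 0.6419·(-3) + 0.6607·(-2) = -5.2858.
u_3 = c_3 + 0.2085·q_1 + 5.2858·q_2 = (2.1475, 3.1148, 0.2623, 1.6230).
‖u_3‖ = 4.1251, so q_3 = (0.5206, 0.7551, 0.0636, 0.3934).
Qᵀb = (1.2511, -2.5863, 4.2642).
Back-substitute: x_3 = 4.2642/4.1251 = 1.0337.
x_2 = (-2.5863 + 5.2858·1.0337)/2.3031 = 1.2495.
x_1 = (1.2511 + 0.8341·1.2495 + 0.2085·1.0337)/4.7958 = 0.5231.

x = (0.5231, 1.2495, 1.0337)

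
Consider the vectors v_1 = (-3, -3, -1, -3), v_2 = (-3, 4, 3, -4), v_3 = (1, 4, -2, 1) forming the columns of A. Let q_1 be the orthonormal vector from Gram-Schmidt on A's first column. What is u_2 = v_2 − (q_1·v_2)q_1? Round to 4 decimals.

u_2 = (-2.3571, 4.6429, 3.2143, -3.3571)

q_1 = v_1/‖v_1‖ = (-3, -3, -1, -3)/5.2915 = (-0.5669, -0.5669, -0.1890, -0.5669).
r_{12} = q_1·v_2 = 1.1339.
u_2 = v_2 − 1.1339·q_1 = (-2.3571, 4.6429, 3.2143, -3.3571).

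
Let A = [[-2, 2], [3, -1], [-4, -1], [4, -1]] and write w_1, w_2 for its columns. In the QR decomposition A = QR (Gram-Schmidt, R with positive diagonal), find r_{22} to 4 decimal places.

r_{22} = 2.4313

e_1 = w_1/‖w_1‖ = (-2, 3, -4, 4)/6.7082 = (-0.2981, 0.4472, -0.5963, 0.5963).
r_{12} = e_1·w_2 = -1.0435.
u_2 = w_2 + 1.0435·e_1 = (1.6889, -0.5333, -1.6222, -0.3778).
r_{22} = ‖u_2‖ = 2.4313.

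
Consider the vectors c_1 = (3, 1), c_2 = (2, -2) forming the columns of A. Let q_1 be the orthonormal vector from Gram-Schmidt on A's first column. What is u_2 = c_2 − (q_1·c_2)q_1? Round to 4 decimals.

u_2 = (0.8000, -2.4000)

c_1 = (3, 1); ‖c_1‖ = 3.1623, so q_1 = (0.9487, 0.3162).
q_1·c_2 = 0.9487·2 + 0.3162·(-2) = 1.2649.
u_2 = c_2 − 1.2649·q_1 = (0.8000, -2.4000).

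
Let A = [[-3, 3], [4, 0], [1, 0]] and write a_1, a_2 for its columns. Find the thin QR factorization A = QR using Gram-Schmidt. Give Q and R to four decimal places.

Q = [[-0.5883, 0.8086], [0.7845, 0.5708], [0.1961, 0.1427]], R = [[5.0990, -1.7650], [0.0000, 2.4258]]

a_1 = (-3, 4, 1); ‖a_1‖ = 5.0990, so e_1 = (-0.5883, 0.7845, 0.1961).
e_1·a_2 = (-0.5883)·3 + 0.7845·0 + 0.1961·0 = -1.7650.
u_2 = a_2 + 1.7650·e_1 = (1.9615, 1.3846, 0.3462).
‖u_2‖ = 2.4258, so e_2 = (0.8086, 0.5708, 0.1427).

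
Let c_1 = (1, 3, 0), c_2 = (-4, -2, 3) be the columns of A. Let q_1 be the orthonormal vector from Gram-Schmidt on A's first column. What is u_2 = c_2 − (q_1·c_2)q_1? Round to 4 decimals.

u_2 = (-3.0000, 1.0000, 3.0000)

c_1 = (1, 3, 0); ‖c_1‖ = 3.1623, so q_1 = (0.3162, 0.9487, 0.0000).
q_1·c_2 = 0.3162·(-4) + 0.9487·(-2) + 0.0000·3 = -3.1623.
u_2 = c_2 + 3.1623·q_1 = (-3.0000, 1.0000, 3.0000).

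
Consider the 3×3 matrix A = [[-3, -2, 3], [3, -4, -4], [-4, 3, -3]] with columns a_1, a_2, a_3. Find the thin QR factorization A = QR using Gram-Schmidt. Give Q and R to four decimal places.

Q = [[-0.5145, -0.8132, 0.2721], [0.5145, -0.5466, -0.6607], [-0.6860, 0.2000, -0.6996]], R = [[5.8310, -3.0870, -1.5435], [0.0000, 4.4125, -0.8532], [0.0000, 0.0000, 5.5579]]

a_1 = (-3, 3, -4); ‖a_1‖ = 5.8310, so e_1 = (-0.5145, 0.5145, -0.6860).
e_1·a_2 = (-0.5145)·(-2) + 0.5145·(-4) + (-0.6860)·3 = -3.0870.
u_2 = a_2 + 3.0870·e_1 = (-3.5882, -2.4118, 0.8824).
‖u_2‖ = 4.4125, so e_2 = (-0.8132, -0.5466, 0.2000).
e_1·a_3 = (-0.5145)·3 + 0.5145·(-4) + (-0.6860)·(-3) = -1.5435; e_2·a_3 = (-0.8132)·3 + (-0.5466)·(-4) + 0.2000·(-3) = -0.8532.
u_3 = a_3 + 1.5435·e_1 + 0.8532·e_2 = (1.5121, -3.6722, -3.8882).
‖u_3‖ = 5.5579, so e_3 = (0.2721, -0.6607, -0.6996).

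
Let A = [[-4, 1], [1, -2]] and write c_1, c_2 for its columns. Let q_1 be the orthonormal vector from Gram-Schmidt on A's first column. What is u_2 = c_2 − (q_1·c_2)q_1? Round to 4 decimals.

q_1 = c_1/‖c_1‖ = (-4, 1)/4.1231 = (-0.9701, 0.2425).
r_{12} = q_1·c_2 = -1.4552.
u_2 = c_2 + 1.4552·q_1 = (-0.4118, -1.6471).

u_2 = (-0.4118, -1.6471)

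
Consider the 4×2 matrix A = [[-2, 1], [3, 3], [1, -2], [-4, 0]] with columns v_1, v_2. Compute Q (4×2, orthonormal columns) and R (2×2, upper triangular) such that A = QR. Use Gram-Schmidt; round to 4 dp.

Q = [[-0.3651, 0.3675], [0.5477, 0.6890], [0.1826, -0.5971], [-0.7303, 0.1837]], R = [[5.4772, 0.9129], [0.0000, 3.6286]]

v_1 = (-2, 3, 1, -4); ‖v_1‖ = 5.4772, so q_1 = (-0.3651, 0.5477, 0.1826, -0.7303).
q_1·v_2 = (-0.3651)·1 + 0.5477·3 + 0.1826·(-2) + (-0.7303)·0 = 0.9129.
u_2 = v_2 − 0.9129·q_1 = (1.3333, 2.5000, -2.1667, 0.6667).
‖u_2‖ = 3.6286, so q_2 = (0.3675, 0.6890, -0.5971, 0.1837).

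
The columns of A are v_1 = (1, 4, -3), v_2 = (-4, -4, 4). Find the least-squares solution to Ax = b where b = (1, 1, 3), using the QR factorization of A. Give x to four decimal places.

x = (-0.2857, -0.1071)

v_1 = (1, 4, -3); ‖v_1‖ = 5.0990, so q_1 = (0.1961, 0.7845, -0.5883).
q_1·v_2 = 0.1961·(-4) + 0.7845·(-4) + (-0.5883)·4 = -6.2757.
u_2 = v_2 + 6.2757·q_1 = (-2.7692, 0.9231, 0.3077).
‖u_2‖ = 2.9352, so q_2 = (-0.9435, 0.3145, 0.1048).
Qᵀb = (-0.7845, -0.3145).
Back-substitute: x_2 = -0.3145/2.9352 = -0.1071.
x_1 = (-0.7845 + 6.2757·(-0.1071))/5.0990 = -0.2857.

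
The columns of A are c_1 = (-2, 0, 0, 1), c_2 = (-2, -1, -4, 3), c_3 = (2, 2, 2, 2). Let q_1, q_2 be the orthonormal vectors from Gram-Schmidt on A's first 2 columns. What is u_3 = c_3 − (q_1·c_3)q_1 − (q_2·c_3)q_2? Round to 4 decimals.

q_1 = c_1/‖c_1‖ = (-2, 0, 0, 1)/2.2361 = (-0.8944, 0.0000, 0.0000, 0.4472).
r_{12} = q_1·c_2 = 3.1305.
u_2 = c_2 − 3.1305·q_1 = (0.8000, -1.0000, -4.0000, 1.6000).
‖u_2‖ = 4.4944, so q_2 = (0.1780, -0.2225, -0.8900, 0.3560).
r_{13} = q_1·c_3 = -0.8944; r_{23} = q_2·c_3 = -1.1570.
u_3 = c_3 + 0.8944·q_1 + 1.1570·q_2 = (1.4059, 1.7426, 0.9703, 2.8119).

u_3 = (1.4059, 1.7426, 0.9703, 2.8119)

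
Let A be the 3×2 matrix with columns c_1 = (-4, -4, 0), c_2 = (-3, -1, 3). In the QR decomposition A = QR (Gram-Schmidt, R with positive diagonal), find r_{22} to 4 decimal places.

c_1 = (-4, -4, 0); ‖c_1‖ = 5.6569, so e_1 = (-0.7071, -0.7071, 0.0000).
e_1·c_2 = (-0.7071)·(-3) + (-0.7071)·(-1) + 0.0000·3 = 2.8284.
u_2 = c_2 − 2.8284·e_1 = (-1.0000, 1.0000, 3.0000).
r_{22} = ‖u_2‖ = 3.3166.

r_{22} = 3.3166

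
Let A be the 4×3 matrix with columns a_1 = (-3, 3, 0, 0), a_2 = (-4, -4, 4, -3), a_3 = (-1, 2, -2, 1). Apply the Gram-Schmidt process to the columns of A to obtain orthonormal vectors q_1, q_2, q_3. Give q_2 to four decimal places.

a_1 = (-3, 3, 0, 0); ‖a_1‖ = 4.2426, so q_1 = (-0.7071, 0.7071, 0.0000, 0.0000).
q_1·a_2 = (-0.7071)·(-4) + 0.7071·(-4) + 0.0000·4 + 0.0000·(-3) = 0.0000.
u_2 = a_2 + 0.0000·q_1 = (-4.0000, -4.0000, 4.0000, -3.0000).
‖u_2‖ = 7.5498, so q_2 = (-0.5298, -0.5298, 0.5298, -0.3974).

q_2 = (-0.5298, -0.5298, 0.5298, -0.3974)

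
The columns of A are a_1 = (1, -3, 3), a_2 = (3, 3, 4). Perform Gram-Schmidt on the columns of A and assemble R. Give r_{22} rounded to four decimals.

r_{22} = 5.6662

e_1 = a_1/‖a_1‖ = (1, -3, 3)/4.3589 = (0.2294, -0.6882, 0.6882).
r_{12} = e_1·a_2 = 1.3765.
u_2 = a_2 − 1.3765·e_1 = (2.6842, 3.9474, 3.0526).
r_{22} = ‖u_2‖ = 5.6662.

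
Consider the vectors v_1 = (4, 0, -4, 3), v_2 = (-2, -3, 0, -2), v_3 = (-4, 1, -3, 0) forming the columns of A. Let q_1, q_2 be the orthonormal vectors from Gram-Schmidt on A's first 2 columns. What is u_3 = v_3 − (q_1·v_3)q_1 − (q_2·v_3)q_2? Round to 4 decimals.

u_3 = (-3.4212, 1.8922, -2.9840, 0.5828)

q_1 = v_1/‖v_1‖ = (4, 0, -4, 3)/6.4031 = (0.6247, 0.0000, -0.6247, 0.4685).
r_{12} = q_1·v_2 = -2.1864.
u_2 = v_2 + 2.1864·q_1 = (-0.6341, -3.0000, -1.3659, -0.9756).
‖u_2‖ = 3.4956, so q_2 = (-0.1814, -0.8582, -0.3907, -0.2791).
r_{13} = q_1·v_3 = -0.6247; r_{23} = q_2·v_3 = 1.0396.
u_3 = v_3 + 0.6247·q_1 − 1.0396·q_2 = (-3.4212, 1.8922, -2.9840, 0.5828).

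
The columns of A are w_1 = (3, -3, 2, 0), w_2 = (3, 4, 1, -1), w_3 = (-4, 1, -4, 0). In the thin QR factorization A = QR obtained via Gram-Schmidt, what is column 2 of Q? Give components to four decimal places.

q_1 = w_1/‖w_1‖ = (3, -3, 2, 0)/4.6904 = (0.6396, -0.6396, 0.4264, 0.0000).
r_{12} = q_1·w_2 = -0.2132.
u_2 = w_2 + 0.2132·q_1 = (3.1364, 3.8636, 1.0909, -1.0000).
‖u_2‖ = 5.1918, so q_2 = (0.6041, 0.7442, 0.2101, -0.1926).

q_2 = (0.6041, 0.7442, 0.2101, -0.1926)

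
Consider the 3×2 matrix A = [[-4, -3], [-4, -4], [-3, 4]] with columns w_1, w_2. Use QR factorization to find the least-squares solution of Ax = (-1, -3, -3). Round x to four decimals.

e_1 = w_1/‖w_1‖ = (-4, -4, -3)/6.4031 = (-0.6247, -0.6247, -0.4685).
r_{12} = e_1·w_2 = 2.4988.
u_2 = w_2 − 2.4988·e_1 = (-1.4390, -2.4390, 5.1707).
‖u_2‖ = 5.8954, so e_2 = (-0.2441, -0.4137, 0.8771).
Qᵀb = (3.9043, -1.1460).
Back-substitute: x_2 = -1.1460/5.8954 = -0.1944.
x_1 = (3.9043 − 2.4988·(-0.1944))/6.4031 = 0.6856.

x = (0.6856, -0.1944)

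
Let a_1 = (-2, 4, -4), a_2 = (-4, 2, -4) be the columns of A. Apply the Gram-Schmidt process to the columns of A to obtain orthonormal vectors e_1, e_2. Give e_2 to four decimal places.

e_2 = (-0.8085, -0.5659, -0.1617)

e_1 = a_1/‖a_1‖ = (-2, 4, -4)/6.0000 = (-0.3333, 0.6667, -0.6667).
r_{12} = e_1·a_2 = 5.3333.
u_2 = a_2 − 5.3333·e_1 = (-2.2222, -1.5556, -0.4444).
‖u_2‖ = 2.7487, so e_2 = (-0.8085, -0.5659, -0.1617).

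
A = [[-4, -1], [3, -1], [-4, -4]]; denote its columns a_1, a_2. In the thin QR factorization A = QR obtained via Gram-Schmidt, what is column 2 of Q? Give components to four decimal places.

e_2 = (0.1990, -0.6781, -0.7075)

a_1 = (-4, 3, -4); ‖a_1‖ = 6.4031, so e_1 = (-0.6247, 0.4685, -0.6247).
e_1·a_2 = (-0.6247)·(-1) + 0.4685·(-1) + (-0.6247)·(-4) = 2.6550.
u_2 = a_2 − 2.6550·e_1 = (0.6585, -2.2439, -2.3415).
‖u_2‖ = 3.3093, so e_2 = (0.1990, -0.6781, -0.7075).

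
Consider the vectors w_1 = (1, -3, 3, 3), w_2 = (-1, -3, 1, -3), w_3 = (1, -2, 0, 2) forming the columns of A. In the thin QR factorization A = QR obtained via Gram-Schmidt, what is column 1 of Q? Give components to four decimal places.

w_1 = (1, -3, 3, 3); ‖w_1‖ = 5.2915, so q_1 = (0.1890, -0.5669, 0.5669, 0.5669).

q_1 = (0.1890, -0.5669, 0.5669, 0.5669)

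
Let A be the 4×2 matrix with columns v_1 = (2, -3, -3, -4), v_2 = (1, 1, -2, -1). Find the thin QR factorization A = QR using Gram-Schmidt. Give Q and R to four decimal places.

Q = [[0.3244, 0.2385], [-0.4867, 0.7752], [-0.4867, -0.5844], [-0.6489, -0.0239]], R = [[6.1644, 1.4600], [0.0000, 2.2064]]

v_1 = (2, -3, -3, -4); ‖v_1‖ = 6.1644, so e_1 = (0.3244, -0.4867, -0.4867, -0.6489).
e_1·v_2 = 0.3244·1 + (-0.4867)·1 + (-0.4867)·(-2) + (-0.6489)·(-1) = 1.4600.
u_2 = v_2 − 1.4600·e_1 = (0.5263, 1.7105, -1.2895, -0.0526).
‖u_2‖ = 2.2064, so e_2 = (0.2385, 0.7752, -0.5844, -0.0239).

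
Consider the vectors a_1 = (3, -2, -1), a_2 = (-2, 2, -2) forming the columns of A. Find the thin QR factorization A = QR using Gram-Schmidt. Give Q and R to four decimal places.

a_1 = (3, -2, -1); ‖a_1‖ = 3.7417, so e_1 = (0.8018, -0.5345, -0.2673).
e_1·a_2 = 0.8018·(-2) + (-0.5345)·2 + (-0.2673)·(-2) = -2.1381.
u_2 = a_2 + 2.1381·e_1 = (-0.2857, 0.8571, -2.5714).
‖u_2‖ = 2.7255, so e_2 = (-0.1048, 0.3145, -0.9435).

Q = [[0.8018, -0.1048], [-0.5345, 0.3145], [-0.2673, -0.9435]], R = [[3.7417, -2.1381], [0.0000, 2.7255]]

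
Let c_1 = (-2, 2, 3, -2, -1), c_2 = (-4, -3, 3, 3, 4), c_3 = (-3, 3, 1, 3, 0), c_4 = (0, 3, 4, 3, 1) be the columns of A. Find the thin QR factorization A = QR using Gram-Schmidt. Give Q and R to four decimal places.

Q = [[-0.4264, -0.5091, -0.2669, 0.6984], [0.4264, -0.4026, 0.6476, 0.2143], [0.6396, 0.3730, -0.2057, 0.5838], [-0.4264, 0.4026, 0.6710, 0.2895], [-0.2132, 0.5269, -0.1301, 0.2042]], R = [[4.6904, 0.2132, 1.9188, 2.3452], [0.0000, 7.6782, 1.9003, 2.0187], [0.0000, 0.0000, 4.5505, 3.0027], [0.0000, 0.0000, 0.0000, 4.0507]]

c_1 = (-2, 2, 3, -2, -1); ‖c_1‖ = 4.6904, so q_1 = (-0.4264, 0.4264, 0.6396, -0.4264, -0.2132).
q_1·c_2 = (-0.4264)·(-4) + 0.4264·(-3) + 0.6396·3 + (-0.4264)·3 + (-0.2132)·4 = 0.2132.
u_2 = c_2 − 0.2132·q_1 = (-3.9091, -3.0909, 2.8636, 3.0909, 4.0455).
‖u_2‖ = 7.6782, so q_2 = (-0.5091, -0.4026, 0.3730, 0.4026, 0.5269).
q_1·c_3 = (-0.4264)·(-3) + 0.4264·3 + 0.6396·1 + (-0.4264)·3 + (-0.2132)·0 = 1.9188; q_2·c_3 = (-0.5091)·(-3) + (-0.4026)·3 + 0.3730·1 + 0.4026·3 + 0.5269·0 = 1.9003.
u_3 = c_3 − 1.9188·q_1 − 1.9003·q_2 = (-1.2143, 2.9468, -0.9360, 3.0532, -0.5921).
‖u_3‖ = 4.5505, so q_3 = (-0.2669, 0.6476, -0.2057, 0.6710, -0.1301).
q_1·c_4 = (-0.4264)·0 + 0.4264·3 + 0.6396·4 + (-0.4264)·3 + (-0.2132)·1 = 2.3452; q_2·c_4 = (-0.5091)·0 + (-0.4026)·3 + 0.3730·4 + 0.4026·3 + 0.5269·1 = 2.0187; q_3·c_4 = (-0.2669)·0 + 0.6476·3 + (-0.2057)·4 + 0.6710·3 + (-0.1301)·1 = 3.0027.
u_4 = c_4 − 2.3452·q_1 − 2.0187·q_2 − 3.0027·q_3 = (2.8291, 0.8682, 2.3647, 1.1727, 0.8271).
‖u_4‖ = 4.0507, so q_4 = (0.6984, 0.2143, 0.5838, 0.2895, 0.2042).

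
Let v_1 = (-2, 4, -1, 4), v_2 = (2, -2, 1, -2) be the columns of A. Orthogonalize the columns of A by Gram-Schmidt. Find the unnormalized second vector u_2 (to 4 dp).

q_1 = v_1/‖v_1‖ = (-2, 4, -1, 4)/6.0828 = (-0.3288, 0.6576, -0.1644, 0.6576).
r_{12} = q_1·v_2 = -3.4524.
u_2 = v_2 + 3.4524·q_1 = (0.8649, 0.2703, 0.4324, 0.2703).

u_2 = (0.8649, 0.2703, 0.4324, 0.2703)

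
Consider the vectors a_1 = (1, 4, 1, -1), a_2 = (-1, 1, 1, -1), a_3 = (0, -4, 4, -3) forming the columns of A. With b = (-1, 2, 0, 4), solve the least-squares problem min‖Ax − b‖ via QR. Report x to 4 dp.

a_1 = (1, 4, 1, -1); ‖a_1‖ = 4.3589, so q_1 = (0.2294, 0.9177, 0.2294, -0.2294).
q_1·a_2 = 0.2294·(-1) + 0.9177·1 + 0.2294·1 + (-0.2294)·(-1) = 1.1471.
u_2 = a_2 − 1.1471·q_1 = (-1.2632, -0.0526, 0.7368, -0.7368).
‖u_2‖ = 1.6384, so q_2 = (-0.7710, -0.0321, 0.4497, -0.4497).
q_1·a_3 = 0.2294·0 + 0.9177·(-4) + 0.2294·4 + (-0.2294)·(-3) = -2.0647; q_2·a_3 = (-0.7710)·0 + (-0.0321)·(-4) + 0.4497·4 + (-0.4497)·(-3) = 3.2767.
u_3 = a_3 + 2.0647·q_1 − 3.2767·q_2 = (3.0000, -2.0000, 3.0000, -2.0000).
‖u_3‖ = 5.0990, so q_3 = (0.5883, -0.3922, 0.5883, -0.3922).
Qᵀb = (0.6882, -1.0922, -2.9417).
Back-substitute: x_3 = -2.9417/5.0990 = -0.5769.
x_2 = (-1.0922 − 3.2767·(-0.5769))/1.6384 = 0.4872.
x_1 = (0.6882 − 1.1471·0.4872 + 2.0647·(-0.5769))/4.3589 = -0.2436.

x = (-0.2436, 0.4872, -0.5769)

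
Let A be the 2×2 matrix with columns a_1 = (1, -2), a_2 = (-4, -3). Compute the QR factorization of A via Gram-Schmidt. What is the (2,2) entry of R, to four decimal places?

a_1 = (1, -2); ‖a_1‖ = 2.2361, so e_1 = (0.4472, -0.8944).
e_1·a_2 = 0.4472·(-4) + (-0.8944)·(-3) = 0.8944.
u_2 = a_2 − 0.8944·e_1 = (-4.4000, -2.2000).
r_{22} = ‖u_2‖ = 4.9193.

r_{22} = 4.9193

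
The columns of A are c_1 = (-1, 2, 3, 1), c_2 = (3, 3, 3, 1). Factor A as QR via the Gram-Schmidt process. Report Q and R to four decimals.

c_1 = (-1, 2, 3, 1); ‖c_1‖ = 3.8730, so e_1 = (-0.2582, 0.5164, 0.7746, 0.2582).
e_1·c_2 = (-0.2582)·3 + 0.5164·3 + 0.7746·3 + 0.2582·1 = 3.3566.
u_2 = c_2 − 3.3566·e_1 = (3.8667, 1.2667, 0.4000, 0.1333).
‖u_2‖ = 4.0906, so e_2 = (0.9452, 0.3097, 0.0978, 0.0326).

Q = [[-0.2582, 0.9452], [0.5164, 0.3097], [0.7746, 0.0978], [0.2582, 0.0326]], R = [[3.8730, 3.3566], [0.0000, 4.0906]]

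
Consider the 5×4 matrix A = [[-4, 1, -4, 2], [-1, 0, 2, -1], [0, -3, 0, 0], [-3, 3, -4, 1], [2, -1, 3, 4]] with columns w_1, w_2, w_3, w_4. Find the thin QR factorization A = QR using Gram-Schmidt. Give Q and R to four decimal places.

w_1 = (-4, -1, 0, -3, 2); ‖w_1‖ = 5.4772, so e_1 = (-0.7303, -0.1826, 0.0000, -0.5477, 0.3651).
e_1·w_2 = (-0.7303)·1 + (-0.1826)·0 + 0.0000·(-3) + (-0.5477)·3 + 0.3651·(-1) = -2.7386.
u_2 = w_2 + 2.7386·e_1 = (-1.0000, -0.5000, -3.0000, 1.5000, 0.0000).
‖u_2‖ = 3.5355, so e_2 = (-0.2828, -0.1414, -0.8485, 0.4243, 0.0000).
e_1·w_3 = (-0.7303)·(-4) + (-0.1826)·2 + 0.0000·0 + (-0.5477)·(-4) + 0.3651·3 = 5.8424; e_2·w_3 = (-0.2828)·(-4) + (-0.1414)·2 + (-0.8485)·0 + 0.4243·(-4) + (0.0000)·3 = -0.8485.
u_3 = w_3 − 5.8424·e_1 + 0.8485·e_2 = (0.0267, 2.9467, -0.7200, -0.4400, 0.8667).
‖u_3‖ = 3.1854, so e_3 = (0.0084, 0.9251, -0.2260, -0.1381, 0.2721).
e_1·w_4 = (-0.7303)·2 + (-0.1826)·(-1) + 0.0000·0 + (-0.5477)·1 + 0.3651·4 = -0.3651; e_2·w_4 = (-0.2828)·2 + (-0.1414)·(-1) + (-0.8485)·0 + 0.4243·1 + (0.0000)·4 = 0.0000; e_3·w_4 = 0.0084·2 + 0.9251·(-1) + (-0.2260)·0 + (-0.1381)·1 + 0.2721·4 = 0.0419.
u_4 = w_4 + 0.3651·e_1 + 0.0000·e_2 − 0.0419·e_3 = (1.7330, -1.1054, 0.0095, 0.8058, 4.1219).
‖u_4‖ = 4.6760, so e_4 = (0.3706, -0.2364, 0.0020, 0.1723, 0.8815).

Q = [[-0.7303, -0.2828, 0.0084, 0.3706], [-0.1826, -0.1414, 0.9251, -0.2364], [0.0000, -0.8485, -0.2260, 0.0020], [-0.5477, 0.4243, -0.1381, 0.1723], [0.3651, 0.0000, 0.2721, 0.8815]], R = [[5.4772, -2.7386, 5.8424, -0.3651], [0.0000, 3.5355, -0.8485, 0.0000], [0.0000, 0.0000, 3.1854, 0.0419], [0.0000, 0.0000, 0.0000, 4.6760]]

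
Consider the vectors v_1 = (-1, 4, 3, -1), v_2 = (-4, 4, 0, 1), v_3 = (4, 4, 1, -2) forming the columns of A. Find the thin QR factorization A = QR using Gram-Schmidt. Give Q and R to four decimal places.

Q = [[-0.1925, -0.7440, 0.5648], [0.7698, 0.2675, 0.5746], [0.5774, -0.4765, -0.5910], [-0.1925, 0.3845, -0.0392]], R = [[5.1962, 3.6566, 3.2717], [0.0000, 4.4305, -3.1515], [0.0000, 0.0000, 4.0453]]

e_1 = v_1/‖v_1‖ = (-1, 4, 3, -1)/5.1962 = (-0.1925, 0.7698, 0.5774, -0.1925).
r_{12} = e_1·v_2 = 3.6566.
u_2 = v_2 − 3.6566·e_1 = (-3.2963, 1.1852, -2.1111, 1.7037).
‖u_2‖ = 4.4305, so e_2 = (-0.7440, 0.2675, -0.4765, 0.3845).
r_{13} = e_1·v_3 = 3.2717; r_{23} = e_2·v_3 = -3.1515.
u_3 = v_3 − 3.2717·e_1 + 3.1515·e_2 = (2.2849, 2.3245, -2.3906, -0.1585).
‖u_3‖ = 4.0453, so e_3 = (0.5648, 0.5746, -0.5910, -0.0392).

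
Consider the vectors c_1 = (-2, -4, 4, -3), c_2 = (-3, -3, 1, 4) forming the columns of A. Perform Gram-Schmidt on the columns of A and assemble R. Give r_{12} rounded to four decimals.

c_1 = (-2, -4, 4, -3); ‖c_1‖ = 6.7082, so q_1 = (-0.2981, -0.5963, 0.5963, -0.4472).
r_{12} = q_1·c_2 = 1.4907.

r_{12} = 1.4907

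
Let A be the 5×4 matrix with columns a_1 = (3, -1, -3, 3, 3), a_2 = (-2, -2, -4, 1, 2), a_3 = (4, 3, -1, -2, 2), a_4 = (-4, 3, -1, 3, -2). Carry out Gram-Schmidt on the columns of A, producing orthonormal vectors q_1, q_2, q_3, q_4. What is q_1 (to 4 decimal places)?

q_1 = (0.4932, -0.1644, -0.4932, 0.4932, 0.4932)

a_1 = (3, -1, -3, 3, 3); ‖a_1‖ = 6.0828, so q_1 = (0.4932, -0.1644, -0.4932, 0.4932, 0.4932).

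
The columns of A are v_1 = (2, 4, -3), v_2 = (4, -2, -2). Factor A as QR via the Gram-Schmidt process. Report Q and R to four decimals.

v_1 = (2, 4, -3); ‖v_1‖ = 5.3852, so e_1 = (0.3714, 0.7428, -0.5571).
e_1·v_2 = 0.3714·4 + 0.7428·(-2) + (-0.5571)·(-2) = 1.1142.
u_2 = v_2 − 1.1142·e_1 = (3.5862, -2.8276, -1.3793).
‖u_2‖ = 4.7706, so e_2 = (0.7517, -0.5927, -0.2891).

Q = [[0.3714, 0.7517], [0.7428, -0.5927], [-0.5571, -0.2891]], R = [[5.3852, 1.1142], [0.0000, 4.7706]]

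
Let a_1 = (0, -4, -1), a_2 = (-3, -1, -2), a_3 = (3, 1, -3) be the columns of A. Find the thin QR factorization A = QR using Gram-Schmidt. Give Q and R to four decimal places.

Q = [[0.0000, -0.8703, 0.4925], [-0.9701, 0.1195, 0.2111], [-0.2425, -0.4778, -0.8443]], R = [[4.1231, 1.4552, -0.2425], [0.0000, 3.4471, -1.0580], [0.0000, 0.0000, 4.2216]]

e_1 = a_1/‖a_1‖ = (0, -4, -1)/4.1231 = (0.0000, -0.9701, -0.2425).
r_{12} = e_1·a_2 = 1.4552.
u_2 = a_2 − 1.4552·e_1 = (-3.0000, 0.4118, -1.6471).
‖u_2‖ = 3.4471, so e_2 = (-0.8703, 0.1195, -0.4778).
r_{13} = e_1·a_3 = -0.2425; r_{23} = e_2·a_3 = -1.0580.
u_3 = a_3 + 0.2425·e_1 + 1.0580·e_2 = (2.0792, 0.8911, -3.5644).
‖u_3‖ = 4.2216, so e_3 = (0.4925, 0.2111, -0.8443).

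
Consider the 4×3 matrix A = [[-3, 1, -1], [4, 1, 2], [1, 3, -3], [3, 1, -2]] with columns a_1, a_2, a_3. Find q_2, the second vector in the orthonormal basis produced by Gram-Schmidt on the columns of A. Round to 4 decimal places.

q_2 = (0.4914, 0.0614, 0.8600, 0.1229)

a_1 = (-3, 4, 1, 3); ‖a_1‖ = 5.9161, so q_1 = (-0.5071, 0.6761, 0.1690, 0.5071).
q_1·a_2 = (-0.5071)·1 + 0.6761·1 + 0.1690·3 + 0.5071·1 = 1.1832.
u_2 = a_2 − 1.1832·q_1 = (1.6000, 0.2000, 2.8000, 0.4000).
‖u_2‖ = 3.2558, so q_2 = (0.4914, 0.0614, 0.8600, 0.1229).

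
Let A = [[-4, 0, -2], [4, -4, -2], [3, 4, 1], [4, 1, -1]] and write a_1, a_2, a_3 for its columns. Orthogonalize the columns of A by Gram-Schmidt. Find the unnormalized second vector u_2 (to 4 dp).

u_2 = (0.0000, -4.0000, 4.0000, 1.0000)

a_1 = (-4, 4, 3, 4); ‖a_1‖ = 7.5498, so q_1 = (-0.5298, 0.5298, 0.3974, 0.5298).
q_1·a_2 = (-0.5298)·0 + 0.5298·(-4) + 0.3974·4 + 0.5298·1 = 0.0000.
u_2 = a_2 + 0.0000·q_1 = (0.0000, -4.0000, 4.0000, 1.0000).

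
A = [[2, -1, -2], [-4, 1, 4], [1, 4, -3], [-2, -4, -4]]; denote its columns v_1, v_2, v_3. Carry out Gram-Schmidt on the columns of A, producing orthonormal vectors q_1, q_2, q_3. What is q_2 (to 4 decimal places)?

q_2 = (-0.2594, 0.3435, 0.6589, -0.6169)

q_1 = v_1/‖v_1‖ = (2, -4, 1, -2)/5.0000 = (0.4000, -0.8000, 0.2000, -0.4000).
r_{12} = q_1·v_2 = 1.2000.
u_2 = v_2 − 1.2000·q_1 = (-1.4800, 1.9600, 3.7600, -3.5200).
‖u_2‖ = 5.7061, so q_2 = (-0.2594, 0.3435, 0.6589, -0.6169).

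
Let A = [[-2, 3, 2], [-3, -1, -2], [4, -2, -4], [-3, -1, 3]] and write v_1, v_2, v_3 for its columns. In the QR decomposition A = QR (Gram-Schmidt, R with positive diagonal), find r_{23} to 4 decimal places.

r_{23} = 2.2356

e_1 = v_1/‖v_1‖ = (-2, -3, 4, -3)/6.1644 = (-0.3244, -0.4867, 0.6489, -0.4867).
r_{12} = e_1·v_2 = -1.2978.
u_2 = v_2 + 1.2978·e_1 = (2.5789, -1.6316, -1.1579, -1.6316).
‖u_2‖ = 3.6491, so e_2 = (0.7067, -0.4471, -0.3173, -0.4471).
r_{23} = e_2·v_3 = 2.2356.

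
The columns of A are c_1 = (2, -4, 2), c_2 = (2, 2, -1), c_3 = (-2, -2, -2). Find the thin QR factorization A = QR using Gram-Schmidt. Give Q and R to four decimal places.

c_1 = (2, -4, 2); ‖c_1‖ = 4.8990, so e_1 = (0.4082, -0.8165, 0.4082).
e_1·c_2 = 0.4082·2 + (-0.8165)·2 + 0.4082·(-1) = -1.2247.
u_2 = c_2 + 1.2247·e_1 = (2.5000, 1.0000, -0.5000).
‖u_2‖ = 2.7386, so e_2 = (0.9129, 0.3651, -0.1826).
e_1·c_3 = 0.4082·(-2) + (-0.8165)·(-2) + 0.4082·(-2) = 0.0000; e_2·c_3 = 0.9129·(-2) + 0.3651·(-2) + (-0.1826)·(-2) = -2.1909.
u_3 = c_3 + 0.0000·e_1 + 2.1909·e_2 = (0.0000, -1.2000, -2.4000).
‖u_3‖ = 2.6833, so e_3 = (0.0000, -0.4472, -0.8944).

Q = [[0.4082, 0.9129, 0.0000], [-0.8165, 0.3651, -0.4472], [0.4082, -0.1826, -0.8944]], R = [[4.8990, -1.2247, 0.0000], [0.0000, 2.7386, -2.1909], [0.0000, 0.0000, 2.6833]]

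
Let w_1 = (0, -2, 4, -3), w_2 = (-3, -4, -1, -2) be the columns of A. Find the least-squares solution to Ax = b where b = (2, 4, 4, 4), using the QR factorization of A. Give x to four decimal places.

x = (0.2857, -1.2286)

e_1 = w_1/‖w_1‖ = (0, -2, 4, -3)/5.3852 = (0.0000, -0.3714, 0.7428, -0.5571).
r_{12} = e_1·w_2 = 1.8570.
u_2 = w_2 − 1.8570·e_1 = (-3.0000, -3.3103, -2.3793, -0.9655).
‖u_2‖ = 5.1528, so e_2 = (-0.5822, -0.6424, -0.4617, -0.1874).
Qᵀb = (-0.7428, -6.3306).
Back-substitute: x_2 = -6.3306/5.1528 = -1.2286.
x_1 = (-0.7428 − 1.8570·(-1.2286))/5.3852 = 0.2857.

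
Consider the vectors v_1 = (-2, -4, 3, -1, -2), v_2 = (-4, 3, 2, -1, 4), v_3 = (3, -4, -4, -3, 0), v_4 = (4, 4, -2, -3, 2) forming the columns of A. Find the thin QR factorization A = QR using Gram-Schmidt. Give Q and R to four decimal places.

v_1 = (-2, -4, 3, -1, -2); ‖v_1‖ = 5.8310, so q_1 = (-0.3430, -0.6860, 0.5145, -0.1715, -0.3430).
q_1·v_2 = (-0.3430)·(-4) + (-0.6860)·3 + 0.5145·2 + (-0.1715)·(-1) + (-0.3430)·4 = -0.8575.
u_2 = v_2 + 0.8575·q_1 = (-4.2941, 2.4118, 2.4412, -1.1471, 3.7059).
‖u_2‖ = 6.7279, so q_2 = (-0.6383, 0.3585, 0.3628, -0.1705, 0.5508).
q_1·v_3 = (-0.3430)·3 + (-0.6860)·(-4) + 0.5145·(-4) + (-0.1715)·(-3) + (-0.3430)·0 = 0.1715; q_2·v_3 = (-0.6383)·3 + 0.3585·(-4) + 0.3628·(-4) + (-0.1705)·(-3) + 0.5508·0 = -4.2885.
u_3 = v_3 − 0.1715·q_1 + 4.2885·q_2 = (0.3216, -2.3450, -2.5322, -3.7018, 2.4211).
‖u_3‖ = 5.6195, so q_3 = (0.0572, -0.4173, -0.4506, -0.6587, 0.4308).
q_1·v_4 = (-0.3430)·4 + (-0.6860)·4 + 0.5145·(-2) + (-0.1715)·(-3) + (-0.3430)·2 = -5.3165; q_2·v_4 = (-0.6383)·4 + 0.3585·4 + 0.3628·(-2) + (-0.1705)·(-3) + 0.5508·2 = -0.2317; q_3·v_4 = 0.0572·4 + (-0.4173)·4 + (-0.4506)·(-2) + (-0.6587)·(-3) + 0.4308·2 = 2.2988.
u_4 = v_4 + 5.3165·q_1 + 0.2317·q_2 − 2.2988·q_3 = (1.8970, 1.3953, 1.8552, -2.4370, -0.6863).
‖u_4‖ = 3.9239, so q_4 = (0.4834, 0.3556, 0.4728, -0.6211, -0.1749).

Q = [[-0.3430, -0.6383, 0.0572, 0.4834], [-0.6860, 0.3585, -0.4173, 0.3556], [0.5145, 0.3628, -0.4506, 0.4728], [-0.1715, -0.1705, -0.6587, -0.6211], [-0.3430, 0.5508, 0.4308, -0.1749]], R = [[5.8310, -0.8575, 0.1715, -5.3165], [0.0000, 6.7279, -4.2885, -0.2317], [0.0000, 0.0000, 5.6195, 2.2988], [0.0000, 0.0000, 0.0000, 3.9239]]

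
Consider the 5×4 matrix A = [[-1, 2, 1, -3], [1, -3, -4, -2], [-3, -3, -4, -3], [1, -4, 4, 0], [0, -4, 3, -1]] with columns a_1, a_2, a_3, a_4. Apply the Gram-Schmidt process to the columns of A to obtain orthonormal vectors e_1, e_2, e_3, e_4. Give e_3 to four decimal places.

a_1 = (-1, 1, -3, 1, 0); ‖a_1‖ = 3.4641, so e_1 = (-0.2887, 0.2887, -0.8660, 0.2887, 0.0000).
e_1·a_2 = (-0.2887)·2 + 0.2887·(-3) + (-0.8660)·(-3) + 0.2887·(-4) + 0.0000·(-4) = 0.0000.
u_2 = a_2 + 0.0000·e_1 = (2.0000, -3.0000, -3.0000, -4.0000, -4.0000).
‖u_2‖ = 7.3485, so e_2 = (0.2722, -0.4082, -0.4082, -0.5443, -0.5443).
e_1·a_3 = (-0.2887)·1 + 0.2887·(-4) + (-0.8660)·(-4) + 0.2887·4 + 0.0000·3 = 3.1754; e_2·a_3 = 0.2722·1 + (-0.4082)·(-4) + (-0.4082)·(-4) + (-0.5443)·4 + (-0.5443)·3 = -0.2722.
u_3 = a_3 − 3.1754·e_1 + 0.2722·e_2 = (1.9907, -5.0278, -1.3611, 2.9352, 2.8519).
‖u_3‖ = 6.9168, so e_3 = (0.2878, -0.7269, -0.1968, 0.4244, 0.4123).

e_3 = (0.2878, -0.7269, -0.1968, 0.4244, 0.4123)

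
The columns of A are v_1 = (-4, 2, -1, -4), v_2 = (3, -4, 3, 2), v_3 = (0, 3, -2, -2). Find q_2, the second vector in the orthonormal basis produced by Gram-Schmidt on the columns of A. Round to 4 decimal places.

v_1 = (-4, 2, -1, -4); ‖v_1‖ = 6.0828, so q_1 = (-0.6576, 0.3288, -0.1644, -0.6576).
q_1·v_2 = (-0.6576)·3 + 0.3288·(-4) + (-0.1644)·3 + (-0.6576)·2 = -5.0964.
u_2 = v_2 + 5.0964·q_1 = (-0.3514, -2.3243, 2.1622, -1.3514).
‖u_2‖ = 3.4680, so q_2 = (-0.1013, -0.6702, 0.6235, -0.3897).

q_2 = (-0.1013, -0.6702, 0.6235, -0.3897)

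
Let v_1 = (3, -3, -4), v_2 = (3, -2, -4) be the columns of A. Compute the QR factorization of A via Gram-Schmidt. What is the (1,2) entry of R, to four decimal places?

e_1 = v_1/‖v_1‖ = (3, -3, -4)/5.8310 = (0.5145, -0.5145, -0.6860).
r_{12} = e_1·v_2 = 5.3165.

r_{12} = 5.3165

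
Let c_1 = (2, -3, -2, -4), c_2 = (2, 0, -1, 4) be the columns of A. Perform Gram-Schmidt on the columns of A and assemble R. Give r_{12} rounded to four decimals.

c_1 = (2, -3, -2, -4); ‖c_1‖ = 5.7446, so e_1 = (0.3482, -0.5222, -0.3482, -0.6963).
r_{12} = e_1·c_2 = -1.7408.

r_{12} = -1.7408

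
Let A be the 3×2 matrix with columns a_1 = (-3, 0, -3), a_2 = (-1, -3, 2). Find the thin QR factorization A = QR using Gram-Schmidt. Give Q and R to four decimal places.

Q = [[-0.7071, -0.4082], [0.0000, -0.8165], [-0.7071, 0.4082]], R = [[4.2426, -0.7071], [0.0000, 3.6742]]

a_1 = (-3, 0, -3); ‖a_1‖ = 4.2426, so q_1 = (-0.7071, 0.0000, -0.7071).
q_1·a_2 = (-0.7071)·(-1) + 0.0000·(-3) + (-0.7071)·2 = -0.7071.
u_2 = a_2 + 0.7071·q_1 = (-1.5000, -3.0000, 1.5000).
‖u_2‖ = 3.6742, so q_2 = (-0.4082, -0.8165, 0.4082).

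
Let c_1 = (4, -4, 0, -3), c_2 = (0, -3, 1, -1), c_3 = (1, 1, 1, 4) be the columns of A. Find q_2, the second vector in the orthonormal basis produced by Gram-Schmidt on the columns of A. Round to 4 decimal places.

q_2 = (-0.6233, -0.6545, 0.4259, 0.0416)

q_1 = c_1/‖c_1‖ = (4, -4, 0, -3)/6.4031 = (0.6247, -0.6247, 0.0000, -0.4685).
r_{12} = q_1·c_2 = 2.3426.
u_2 = c_2 − 2.3426·q_1 = (-1.4634, -1.5366, 1.0000, 0.0976).
‖u_2‖ = 2.3478, so q_2 = (-0.6233, -0.6545, 0.4259, 0.0416).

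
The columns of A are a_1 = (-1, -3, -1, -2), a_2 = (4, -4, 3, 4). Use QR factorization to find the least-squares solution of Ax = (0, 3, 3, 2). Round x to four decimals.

q_1 = a_1/‖a_1‖ = (-1, -3, -1, -2)/3.8730 = (-0.2582, -0.7746, -0.2582, -0.5164).
r_{12} = q_1·a_2 = -0.7746.
u_2 = a_2 + 0.7746·q_1 = (3.8000, -4.6000, 2.8000, 3.6000).
‖u_2‖ = 7.5100, so q_2 = (0.5060, -0.6125, 0.3728, 0.4794).
Qᵀb = (-4.1312, 0.2397).
Back-substitute: x_2 = 0.2397/7.5100 = 0.0319.
x_1 = (-4.1312 + 0.7746·0.0319)/3.8730 = -1.0603.

x = (-1.0603, 0.0319)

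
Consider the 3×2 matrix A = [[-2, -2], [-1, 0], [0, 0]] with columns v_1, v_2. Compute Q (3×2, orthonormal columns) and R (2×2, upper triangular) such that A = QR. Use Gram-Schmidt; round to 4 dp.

Q = [[-0.8944, -0.4472], [-0.4472, 0.8944], [0.0000, 0.0000]], R = [[2.2361, 1.7889], [0.0000, 0.8944]]

v_1 = (-2, -1, 0); ‖v_1‖ = 2.2361, so q_1 = (-0.8944, -0.4472, 0.0000).
q_1·v_2 = (-0.8944)·(-2) + (-0.4472)·0 + 0.0000·0 = 1.7889.
u_2 = v_2 − 1.7889·q_1 = (-0.4000, 0.8000, 0.0000).
‖u_2‖ = 0.8944, so q_2 = (-0.4472, 0.8944, 0.0000).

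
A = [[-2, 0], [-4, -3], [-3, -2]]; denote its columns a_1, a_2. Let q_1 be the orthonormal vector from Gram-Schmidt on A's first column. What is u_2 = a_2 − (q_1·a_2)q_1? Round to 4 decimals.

u_2 = (1.2414, -0.5172, -0.1379)

q_1 = a_1/‖a_1‖ = (-2, -4, -3)/5.3852 = (-0.3714, -0.7428, -0.5571).
r_{12} = q_1·a_2 = 3.3425.
u_2 = a_2 − 3.3425·q_1 = (1.2414, -0.5172, -0.1379).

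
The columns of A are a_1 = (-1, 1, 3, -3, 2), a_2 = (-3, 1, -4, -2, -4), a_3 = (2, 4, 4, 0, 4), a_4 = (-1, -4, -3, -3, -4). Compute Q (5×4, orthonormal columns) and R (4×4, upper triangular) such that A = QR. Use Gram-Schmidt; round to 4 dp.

a_1 = (-1, 1, 3, -3, 2); ‖a_1‖ = 4.8990, so e_1 = (-0.2041, 0.2041, 0.6124, -0.6124, 0.4082).
e_1·a_2 = (-0.2041)·(-3) + 0.2041·1 + 0.6124·(-4) + (-0.6124)·(-2) + 0.4082·(-4) = -2.0412.
u_2 = a_2 + 2.0412·e_1 = (-3.4167, 1.4167, -2.7500, -3.2500, -3.1667).
‖u_2‖ = 6.4679, so e_2 = (-0.5283, 0.2190, -0.4252, -0.5025, -0.4896).
e_1·a_3 = (-0.2041)·2 + 0.2041·4 + 0.6124·4 + (-0.6124)·0 + 0.4082·4 = 4.4907; e_2·a_3 = (-0.5283)·2 + 0.2190·4 + (-0.4252)·4 + (-0.5025)·0 + (-0.4896)·4 = -3.8395.
u_3 = a_3 − 4.4907·e_1 + 3.8395·e_2 = (0.8884, 3.9243, -0.3825, 0.8207, 0.2869).
‖u_3‖ = 4.1342, so e_3 = (0.2149, 0.9492, -0.0925, 0.1985, 0.0694).
e_1·a_4 = (-0.2041)·(-1) + 0.2041·(-4) + 0.6124·(-3) + (-0.6124)·(-3) + 0.4082·(-4) = -2.2454; e_2·a_4 = (-0.5283)·(-1) + 0.2190·(-4) + (-0.4252)·(-3) + (-0.5025)·(-3) + (-0.4896)·(-4) = 4.3935; e_3·a_4 = 0.2149·(-1) + 0.9492·(-4) + (-0.0925)·(-3) + 0.1985·(-3) + 0.0694·(-4) = -4.6074.
u_4 = a_4 + 2.2454·e_1 − 4.3935·e_2 + 4.6074·e_3 = (1.8527, -0.1305, -0.1832, -1.2527, -0.6126).
‖u_4‖ = 2.3297, so e_4 = (0.7952, -0.0560, -0.0786, -0.5377, -0.2629).

Q = [[-0.2041, -0.5283, 0.2149, 0.7952], [0.2041, 0.2190, 0.9492, -0.0560], [0.6124, -0.4252, -0.0925, -0.0786], [-0.6124, -0.5025, 0.1985, -0.5377], [0.4082, -0.4896, 0.0694, -0.2629]], R = [[4.8990, -2.0412, 4.4907, -2.2454], [0.0000, 6.4679, -3.8395, 4.3935], [0.0000, 0.0000, 4.1342, -4.6074], [0.0000, 0.0000, 0.0000, 2.3297]]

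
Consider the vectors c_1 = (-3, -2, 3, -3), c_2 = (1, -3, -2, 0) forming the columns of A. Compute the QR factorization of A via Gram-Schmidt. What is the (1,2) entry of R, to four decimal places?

r_{12} = -0.5388

c_1 = (-3, -2, 3, -3); ‖c_1‖ = 5.5678, so e_1 = (-0.5388, -0.3592, 0.5388, -0.5388).
r_{12} = e_1·c_2 = -0.5388.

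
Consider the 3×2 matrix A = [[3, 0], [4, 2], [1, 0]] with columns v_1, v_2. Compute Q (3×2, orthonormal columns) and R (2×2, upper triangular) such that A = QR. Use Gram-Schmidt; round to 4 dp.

Q = [[0.5883, -0.7442], [0.7845, 0.6202], [0.1961, -0.2481]], R = [[5.0990, 1.5689], [0.0000, 1.2403]]

e_1 = v_1/‖v_1‖ = (3, 4, 1)/5.0990 = (0.5883, 0.7845, 0.1961).
r_{12} = e_1·v_2 = 1.5689.
u_2 = v_2 − 1.5689·e_1 = (-0.9231, 0.7692, -0.3077).
‖u_2‖ = 1.2403, so e_2 = (-0.7442, 0.6202, -0.2481).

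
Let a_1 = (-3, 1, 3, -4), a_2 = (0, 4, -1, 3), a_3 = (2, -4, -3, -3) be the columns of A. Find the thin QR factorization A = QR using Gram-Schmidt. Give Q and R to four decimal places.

Q = [[-0.5071, -0.1986, 0.1190], [0.1690, 0.9087, 0.2551], [0.5071, -0.0120, -0.7552], [-0.6761, 0.3671, -0.5919]], R = [[5.9161, -1.8593, -1.1832], [0.0000, 4.7479, -5.0970], [0.0000, 0.0000, 3.2590]]

a_1 = (-3, 1, 3, -4); ‖a_1‖ = 5.9161, so q_1 = (-0.5071, 0.1690, 0.5071, -0.6761).
q_1·a_2 = (-0.5071)·0 + 0.1690·4 + 0.5071·(-1) + (-0.6761)·3 = -1.8593.
u_2 = a_2 + 1.8593·q_1 = (-0.9429, 4.3143, -0.0571, 1.7429).
‖u_2‖ = 4.7479, so q_2 = (-0.1986, 0.9087, -0.0120, 0.3671).
q_1·a_3 = (-0.5071)·2 + 0.1690·(-4) + 0.5071·(-3) + (-0.6761)·(-3) = -1.1832; q_2·a_3 = (-0.1986)·2 + 0.9087·(-4) + (-0.0120)·(-3) + 0.3671·(-3) = -5.0970.
u_3 = a_3 + 1.1832·q_1 + 5.0970·q_2 = (0.3878, 0.8314, -2.4613, -1.9290).
‖u_3‖ = 3.2590, so q_3 = (0.1190, 0.2551, -0.7552, -0.5919).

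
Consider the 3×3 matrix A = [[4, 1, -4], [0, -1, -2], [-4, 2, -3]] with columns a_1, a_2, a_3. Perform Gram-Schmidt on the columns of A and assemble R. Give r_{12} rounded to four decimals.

a_1 = (4, 0, -4); ‖a_1‖ = 5.6569, so e_1 = (0.7071, 0.0000, -0.7071).
r_{12} = e_1·a_2 = -0.7071.

r_{12} = -0.7071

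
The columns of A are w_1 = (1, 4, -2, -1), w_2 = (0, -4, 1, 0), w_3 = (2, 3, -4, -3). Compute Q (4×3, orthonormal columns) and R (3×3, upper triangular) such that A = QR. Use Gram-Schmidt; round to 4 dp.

Q = [[0.2132, 0.5427, -0.7980], [0.8528, -0.4824, -0.1294], [-0.4264, -0.4221, -0.5176], [-0.2132, -0.5427, -0.2804]], R = [[4.6904, -3.8376, 5.3300], [0.0000, 1.5076, 2.9548], [0.0000, 0.0000, 0.9274]]

w_1 = (1, 4, -2, -1); ‖w_1‖ = 4.6904, so e_1 = (0.2132, 0.8528, -0.4264, -0.2132).
e_1·w_2 = 0.2132·0 + 0.8528·(-4) + (-0.4264)·1 + (-0.2132)·0 = -3.8376.
u_2 = w_2 + 3.8376·e_1 = (0.8182, -0.7273, -0.6364, -0.8182).
‖u_2‖ = 1.5076, so e_2 = (0.5427, -0.4824, -0.4221, -0.5427).
e_1·w_3 = 0.2132·2 + 0.8528·3 + (-0.4264)·(-4) + (-0.2132)·(-3) = 5.3300; e_2·w_3 = 0.5427·2 + (-0.4824)·3 + (-0.4221)·(-4) + (-0.5427)·(-3) = 2.9548.
u_3 = w_3 − 5.3300·e_1 − 2.9548·e_2 = (-0.7400, -0.1200, -0.4800, -0.2600).
‖u_3‖ = 0.9274, so e_3 = (-0.7980, -0.1294, -0.5176, -0.2804).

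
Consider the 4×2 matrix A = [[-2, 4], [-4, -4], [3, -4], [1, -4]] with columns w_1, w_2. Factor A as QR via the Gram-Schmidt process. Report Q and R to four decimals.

q_1 = w_1/‖w_1‖ = (-2, -4, 3, 1)/5.4772 = (-0.3651, -0.7303, 0.5477, 0.1826).
r_{12} = q_1·w_2 = -1.4606.
u_2 = w_2 + 1.4606·q_1 = (3.4667, -5.0667, -3.2000, -3.7333).
‖u_2‖ = 7.8655, so q_2 = (0.4407, -0.6442, -0.4068, -0.4746).

Q = [[-0.3651, 0.4407], [-0.7303, -0.6442], [0.5477, -0.4068], [0.1826, -0.4746]], R = [[5.4772, -1.4606], [0.0000, 7.8655]]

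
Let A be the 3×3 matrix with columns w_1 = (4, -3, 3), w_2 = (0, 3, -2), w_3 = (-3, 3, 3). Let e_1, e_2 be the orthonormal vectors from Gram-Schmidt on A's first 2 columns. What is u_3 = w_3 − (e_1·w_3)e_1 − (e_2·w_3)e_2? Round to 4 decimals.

e_1 = w_1/‖w_1‖ = (4, -3, 3)/5.8310 = (0.6860, -0.5145, 0.5145).
r_{12} = e_1·w_2 = -2.5725.
u_2 = w_2 + 2.5725·e_1 = (1.7647, 1.6765, -0.6765).
‖u_2‖ = 2.5263, so e_2 = (0.6985, 0.6636, -0.2678).
r_{13} = e_1·w_3 = -2.0580; r_{23} = e_2·w_3 = -0.9081.
u_3 = w_3 + 2.0580·e_1 + 0.9081·e_2 = (-0.9539, 2.5438, 3.8157).

u_3 = (-0.9539, 2.5438, 3.8157)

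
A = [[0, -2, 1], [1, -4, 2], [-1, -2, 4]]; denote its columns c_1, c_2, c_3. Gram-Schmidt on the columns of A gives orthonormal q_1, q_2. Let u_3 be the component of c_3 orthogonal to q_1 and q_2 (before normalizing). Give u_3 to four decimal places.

u_3 = (-0.8182, 0.2727, 0.2727)

c_1 = (0, 1, -1); ‖c_1‖ = 1.4142, so q_1 = (0.0000, 0.7071, -0.7071).
q_1·c_2 = 0.0000·(-2) + 0.7071·(-4) + (-0.7071)·(-2) = -1.4142.
u_2 = c_2 + 1.4142·q_1 = (-2.0000, -3.0000, -3.0000).
‖u_2‖ = 4.6904, so q_2 = (-0.4264, -0.6396, -0.6396).
q_1·c_3 = 0.0000·1 + 0.7071·2 + (-0.7071)·4 = -1.4142; q_2·c_3 = (-0.4264)·1 + (-0.6396)·2 + (-0.6396)·4 = -4.2640.
u_3 = c_3 + 1.4142·q_1 + 4.2640·q_2 = (-0.8182, 0.2727, 0.2727).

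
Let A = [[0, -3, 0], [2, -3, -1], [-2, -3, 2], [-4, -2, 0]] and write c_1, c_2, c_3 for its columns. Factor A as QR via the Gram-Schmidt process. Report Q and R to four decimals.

Q = [[0.0000, -0.5636, -0.0569], [0.4082, -0.6888, -0.3381], [-0.4082, -0.4384, 0.7616], [-0.8165, -0.1252, -0.5499]], R = [[4.8990, 1.6330, -1.2247], [0.0000, 5.3229, -0.1879], [0.0000, 0.0000, 1.8614]]

c_1 = (0, 2, -2, -4); ‖c_1‖ = 4.8990, so q_1 = (0.0000, 0.4082, -0.4082, -0.8165).
q_1·c_2 = 0.0000·(-3) + 0.4082·(-3) + (-0.4082)·(-3) + (-0.8165)·(-2) = 1.6330.
u_2 = c_2 − 1.6330·q_1 = (-3.0000, -3.6667, -2.3333, -0.6667).
‖u_2‖ = 5.3229, so q_2 = (-0.5636, -0.6888, -0.4384, -0.1252).
q_1·c_3 = 0.0000·0 + 0.4082·(-1) + (-0.4082)·2 + (-0.8165)·0 = -1.2247; q_2·c_3 = (-0.5636)·0 + (-0.6888)·(-1) + (-0.4384)·2 + (-0.1252)·0 = -0.1879.
u_3 = c_3 + 1.2247·q_1 + 0.1879·q_2 = (-0.1059, -0.6294, 1.4176, -1.0235).
‖u_3‖ = 1.8614, so q_3 = (-0.0569, -0.3381, 0.7616, -0.5499).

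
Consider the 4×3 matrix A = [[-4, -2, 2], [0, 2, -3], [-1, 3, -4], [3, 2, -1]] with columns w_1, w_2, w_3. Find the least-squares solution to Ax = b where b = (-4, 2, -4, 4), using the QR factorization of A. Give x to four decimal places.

x = (1.5102, -0.9751, -0.4943)

w_1 = (-4, 0, -1, 3); ‖w_1‖ = 5.0990, so e_1 = (-0.7845, 0.0000, -0.1961, 0.5883).
e_1·w_2 = (-0.7845)·(-2) + 0.0000·2 + (-0.1961)·3 + 0.5883·2 = 2.1573.
u_2 = w_2 − 2.1573·e_1 = (-0.3077, 2.0000, 3.4231, 0.7308).
‖u_2‖ = 4.0430, so e_2 = (-0.0761, 0.4947, 0.8467, 0.1807).
e_1·w_3 = (-0.7845)·2 + 0.0000·(-3) + (-0.1961)·(-4) + 0.5883·(-1) = -1.3728; e_2·w_3 = (-0.0761)·2 + 0.4947·(-3) + 0.8467·(-4) + 0.1807·(-1) = -5.2036.
u_3 = w_3 + 1.3728·e_1 + 5.2036·e_2 = (0.5271, -0.4259, 0.1365, 0.7482).
‖u_3‖ = 1.0186, so e_3 = (0.5174, -0.4181, 0.1340, 0.7345).
Qᵀb = (6.2757, -1.3699, -0.5036).
Back-substitute: x_3 = -0.5036/1.0186 = -0.4943.
x_2 = (-1.3699 + 5.2036·(-0.4943))/4.0430 = -0.9751.
x_1 = (6.2757 − 2.1573·(-0.9751) + 1.3728·(-0.4943))/5.0990 = 1.5102.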